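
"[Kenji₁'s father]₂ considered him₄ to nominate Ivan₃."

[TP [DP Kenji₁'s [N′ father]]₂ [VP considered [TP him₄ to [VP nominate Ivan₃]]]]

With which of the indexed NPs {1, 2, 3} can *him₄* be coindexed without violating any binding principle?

*him* is a pronoun, so Principle B applies: it must be free in its binding domain.
Binding domain of *him₄*: the matrix TP, whose subject is [Kenji₁'s father]₂.
*Kenji₁* and the pronoun do not c-command one another → neither Principle B nor Principle C is at stake; coindexation permitted.
*[Kenji₁'s father]₂* c-commands the pronoun within its binding domain → coindexation would violate Principle B.
*Ivan₃*: the pronoun c-commands this R-expression → coindexation would violate Principle C on *Ivan₃*.

{1}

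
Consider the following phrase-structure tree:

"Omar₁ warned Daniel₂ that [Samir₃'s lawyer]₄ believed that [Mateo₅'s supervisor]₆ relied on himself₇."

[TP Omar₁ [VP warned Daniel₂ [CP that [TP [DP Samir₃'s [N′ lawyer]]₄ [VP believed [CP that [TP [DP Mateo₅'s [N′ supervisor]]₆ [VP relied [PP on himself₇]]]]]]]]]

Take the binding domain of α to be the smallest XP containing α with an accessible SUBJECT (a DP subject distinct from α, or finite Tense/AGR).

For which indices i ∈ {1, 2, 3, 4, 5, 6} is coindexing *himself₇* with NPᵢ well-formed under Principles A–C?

*himself* is an anaphor, so Principle A applies: it must be bound in its binding domain.
Binding domain of *himself₇*: the embedded TP, whose subject is [Mateo₅'s supervisor]₆.
*Omar₁* c-commands the anaphor but is outside its binding domain → cannot satisfy Principle A.
*Daniel₂* c-commands the anaphor but is outside its binding domain → cannot satisfy Principle A.
*Samir₃* does not c-command the anaphor → cannot bind it.
*[Samir₃'s lawyer]₄* c-commands the anaphor but is outside its binding domain → cannot satisfy Principle A.
*Mateo₅* does not c-command the anaphor → cannot bind it.
*[Mateo₅'s supervisor]₆* c-commands the anaphor within its binding domain → licit binder.

{6}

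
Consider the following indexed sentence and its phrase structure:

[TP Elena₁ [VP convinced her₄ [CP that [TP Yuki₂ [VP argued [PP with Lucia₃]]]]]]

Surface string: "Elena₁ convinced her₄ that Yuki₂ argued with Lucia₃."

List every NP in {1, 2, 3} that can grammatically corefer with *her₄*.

*her* is a pronoun, so Principle B applies: it must be free in its binding domain.
Binding domain of *her₄*: the matrix TP, whose subject is Elena₁.
*Elena₁* c-commands the pronoun within its binding domain → coindexation would violate Principle B.
*Yuki₂*: the pronoun c-commands this R-expression → coindexation would violate Principle C on *Yuki₂*.
*Lucia₃*: the pronoun c-commands this R-expression → coindexation would violate Principle C on *Lucia₃*.

none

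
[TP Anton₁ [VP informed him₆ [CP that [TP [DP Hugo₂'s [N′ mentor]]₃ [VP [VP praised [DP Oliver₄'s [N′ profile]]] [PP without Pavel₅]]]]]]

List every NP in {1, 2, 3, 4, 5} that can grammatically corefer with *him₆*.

*him* is a pronoun, so Principle B applies: it must be free in its binding domain.
Binding domain of *him₆*: the matrix TP, whose subject is Anton₁.
*Anton₁* c-commands the pronoun within its binding domain → coindexation would violate Principle B.
*Hugo₂*: the pronoun c-commands this R-expression → coindexation would violate Principle C on *Hugo₂*.
*[Hugo₂'s mentor]₃*: the pronoun c-commands this R-expression → coindexation would violate Principle C on *[Hugo₂'s mentor]₃*.
*Oliver₄*: the pronoun c-commands this R-expression → coindexation would violate Principle C on *Oliver₄*.
*Pavel₅*: the pronoun c-commands this R-expression → coindexation would violate Principle C on *Pavel₅*.

none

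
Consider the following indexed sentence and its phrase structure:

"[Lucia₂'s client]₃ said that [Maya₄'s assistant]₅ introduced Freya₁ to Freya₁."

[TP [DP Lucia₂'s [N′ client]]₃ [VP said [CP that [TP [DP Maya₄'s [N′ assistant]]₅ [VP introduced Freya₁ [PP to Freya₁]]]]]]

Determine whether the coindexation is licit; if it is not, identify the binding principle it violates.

Principle C

The two coindexed NPs are *Freya₁* (the lower occurrence) and *Freya₁* (the higher occurrence).
*Freya₁* (the lower occurrence) is an R-expression. Principle C requires it to be free everywhere.
*Freya₁* (the higher occurrence) c-commands it and carries the same index.
The R-expression is bound → Principle C violation.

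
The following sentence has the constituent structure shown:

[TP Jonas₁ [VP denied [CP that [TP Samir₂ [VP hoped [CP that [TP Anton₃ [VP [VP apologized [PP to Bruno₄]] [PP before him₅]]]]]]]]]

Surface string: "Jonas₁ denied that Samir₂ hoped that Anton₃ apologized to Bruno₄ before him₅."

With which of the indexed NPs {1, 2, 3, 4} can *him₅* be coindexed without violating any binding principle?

{1, 2, 4}

*him* is a pronoun, so Principle B applies: it must be free in its binding domain.
Binding domain of *him₅*: the embedded TP, whose subject is Anton₃.
*Jonas₁* c-commands the pronoun but from outside its binding domain, and is not c-commanded by it → coindexation permitted.
*Samir₂* c-commands the pronoun but from outside its binding domain, and is not c-commanded by it → coindexation permitted.
*Anton₃* c-commands the pronoun within its binding domain → coindexation would violate Principle B.
*Bruno₄* and the pronoun do not c-command one another → neither Principle B nor Principle C is at stake; coindexation permitted.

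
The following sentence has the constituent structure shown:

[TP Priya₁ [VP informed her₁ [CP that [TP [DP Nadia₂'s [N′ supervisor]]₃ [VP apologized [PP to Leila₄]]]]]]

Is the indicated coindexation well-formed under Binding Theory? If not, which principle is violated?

The two coindexed NPs are *Priya₁* and *her₁*.
*her₁* is a pronoun. Its binding domain is the matrix TP, whose subject is Priya₁.
*Priya₁* c-commands it within that domain and carries the same index.
The pronoun is locally bound → Principle B violation.

Principle B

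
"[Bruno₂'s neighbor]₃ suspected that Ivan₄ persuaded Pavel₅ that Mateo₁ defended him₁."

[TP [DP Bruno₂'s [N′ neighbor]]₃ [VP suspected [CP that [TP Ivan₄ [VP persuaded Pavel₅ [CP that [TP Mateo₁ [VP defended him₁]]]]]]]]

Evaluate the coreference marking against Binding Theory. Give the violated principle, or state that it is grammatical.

Principle B

The two coindexed NPs are *Mateo₁* and *him₁*.
*him₁* is a pronoun. Its binding domain is the embedded TP, whose subject is Mateo₁.
*Mateo₁* c-commands it within that domain and carries the same index.
The pronoun is locally bound → Principle B violation.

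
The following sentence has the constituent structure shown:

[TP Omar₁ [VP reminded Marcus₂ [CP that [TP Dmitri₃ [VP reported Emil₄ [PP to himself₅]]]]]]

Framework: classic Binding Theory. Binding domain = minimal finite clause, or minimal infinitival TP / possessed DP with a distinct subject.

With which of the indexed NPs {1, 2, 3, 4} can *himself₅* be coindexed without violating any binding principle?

*himself* is an anaphor, so Principle A applies: it must be bound in its binding domain.
Binding domain of *himself₅*: the embedded TP, whose subject is Dmitri₃.
*Omar₁* c-commands the anaphor but is outside its binding domain → cannot satisfy Principle A.
*Marcus₂* c-commands the anaphor but is outside its binding domain → cannot satisfy Principle A.
*Dmitri₃* c-commands the anaphor within its binding domain → licit binder.
*Emil₄* c-commands the anaphor within its binding domain → licit binder.

{3, 4}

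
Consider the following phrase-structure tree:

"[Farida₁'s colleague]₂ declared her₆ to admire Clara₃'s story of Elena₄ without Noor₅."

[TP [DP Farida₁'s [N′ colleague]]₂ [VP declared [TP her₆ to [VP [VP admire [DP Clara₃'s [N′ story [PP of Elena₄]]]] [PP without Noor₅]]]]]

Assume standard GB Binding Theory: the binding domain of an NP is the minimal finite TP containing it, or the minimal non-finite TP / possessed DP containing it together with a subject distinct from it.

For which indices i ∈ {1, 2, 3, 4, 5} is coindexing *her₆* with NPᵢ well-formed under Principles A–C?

*her* is a pronoun, so Principle B applies: it must be free in its binding domain.
Binding domain of *her₆*: the matrix TP, whose subject is [Farida₁'s colleague]₂.
*Farida₁* and the pronoun do not c-command one another → neither Principle B nor Principle C is at stake; coindexation permitted.
*[Farida₁'s colleague]₂* c-commands the pronoun within its binding domain → coindexation would violate Principle B.
*Clara₃*: the pronoun c-commands this R-expression → coindexation would violate Principle C on *Clara₃*.
*Elena₄*: the pronoun c-commands this R-expression → coindexation would violate Principle C on *Elena₄*.
*Noor₅*: the pronoun c-commands this R-expression → coindexation would violate Principle C on *Noor₅*.

{1}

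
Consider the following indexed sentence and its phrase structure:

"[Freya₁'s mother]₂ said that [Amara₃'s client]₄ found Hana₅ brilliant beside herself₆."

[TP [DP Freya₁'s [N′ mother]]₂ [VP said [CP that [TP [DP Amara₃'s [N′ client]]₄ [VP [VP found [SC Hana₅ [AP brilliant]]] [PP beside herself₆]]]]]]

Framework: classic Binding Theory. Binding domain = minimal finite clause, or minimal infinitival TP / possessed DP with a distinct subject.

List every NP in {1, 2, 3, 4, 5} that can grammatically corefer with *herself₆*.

*herself* is an anaphor, so Principle A applies: it must be bound in its binding domain.
Binding domain of *herself₆*: the embedded TP, whose subject is [Amara₃'s client]₄.
*Freya₁* does not c-command the anaphor → cannot bind it.
*[Freya₁'s mother]₂* c-commands the anaphor but is outside its binding domain → cannot satisfy Principle A.
*Amara₃* does not c-command the anaphor → cannot bind it.
*[Amara₃'s client]₄* c-commands the anaphor within its binding domain → licit binder.
*Hana₅* does not c-command the anaphor → cannot bind it.

{4}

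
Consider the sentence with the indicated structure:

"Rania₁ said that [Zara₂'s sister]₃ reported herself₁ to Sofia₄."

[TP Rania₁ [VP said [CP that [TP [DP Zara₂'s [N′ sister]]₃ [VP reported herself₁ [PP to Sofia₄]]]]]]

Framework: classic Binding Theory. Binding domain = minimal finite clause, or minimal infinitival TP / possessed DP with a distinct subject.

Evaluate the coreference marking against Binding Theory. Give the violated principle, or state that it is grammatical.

Principle A

The two coindexed NPs are *Rania₁* and *herself₁*.
*herself₁* is an anaphor. Principle A requires it to be bound within its binding domain — the embedded TP, whose subject is [Zara₂'s sister]₃.
Within that domain it is c-commanded by *[Zara₂'s sister]₃*, which does not share its index.
*Rania₁* does c-command the anaphor, but from outside its binding domain.
The anaphor is unbound in its domain → Principle A violation.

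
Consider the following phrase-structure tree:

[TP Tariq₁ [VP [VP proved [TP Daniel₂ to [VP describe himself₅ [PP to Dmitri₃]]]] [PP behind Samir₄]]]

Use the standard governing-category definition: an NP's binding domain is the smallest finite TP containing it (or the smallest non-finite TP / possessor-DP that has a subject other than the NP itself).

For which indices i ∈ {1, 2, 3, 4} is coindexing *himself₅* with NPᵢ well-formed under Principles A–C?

{2}

*himself* is an anaphor, so Principle A applies: it must be bound in its binding domain.
Binding domain of *himself₅*: the embedded TP, whose subject is Daniel₂.
*Tariq₁* c-commands the anaphor but is outside its binding domain → cannot satisfy Principle A.
*Daniel₂* c-commands the anaphor within its binding domain → licit binder.
*Dmitri₃* does not c-command the anaphor → cannot bind it.
*Samir₄* does not c-command the anaphor → cannot bind it.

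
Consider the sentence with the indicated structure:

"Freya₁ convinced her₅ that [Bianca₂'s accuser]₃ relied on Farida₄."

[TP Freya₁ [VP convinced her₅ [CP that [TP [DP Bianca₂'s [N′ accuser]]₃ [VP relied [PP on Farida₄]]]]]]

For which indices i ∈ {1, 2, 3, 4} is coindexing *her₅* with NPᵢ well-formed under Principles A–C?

none

*her* is a pronoun, so Principle B applies: it must be free in its binding domain.
Binding domain of *her₅*: the matrix TP, whose subject is Freya₁.
*Freya₁* c-commands the pronoun within its binding domain → coindexation would violate Principle B.
*Bianca₂*: the pronoun c-commands this R-expression → coindexation would violate Principle C on *Bianca₂*.
*[Bianca₂'s accuser]₃*: the pronoun c-commands this R-expression → coindexation would violate Principle C on *[Bianca₂'s accuser]₃*.
*Farida₄*: the pronoun c-commands this R-expression → coindexation would violate Principle C on *Farida₄*.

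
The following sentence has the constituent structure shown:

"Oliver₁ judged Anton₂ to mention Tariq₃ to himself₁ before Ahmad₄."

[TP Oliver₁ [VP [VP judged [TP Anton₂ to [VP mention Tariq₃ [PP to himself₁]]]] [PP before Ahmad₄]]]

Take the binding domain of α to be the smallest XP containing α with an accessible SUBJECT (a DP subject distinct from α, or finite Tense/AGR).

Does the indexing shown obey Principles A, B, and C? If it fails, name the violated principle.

The two coindexed NPs are *Oliver₁* and *himself₁*.
*himself₁* is an anaphor. Principle A requires it to be bound within its binding domain — the embedded TP, whose subject is Anton₂.
Within that domain it is c-commanded by *Anton₂*, *Tariq₃*, none of which share its index.
*Oliver₁* does c-command the anaphor, but from outside its binding domain.
The anaphor is unbound in its domain → Principle A violation.

Principle A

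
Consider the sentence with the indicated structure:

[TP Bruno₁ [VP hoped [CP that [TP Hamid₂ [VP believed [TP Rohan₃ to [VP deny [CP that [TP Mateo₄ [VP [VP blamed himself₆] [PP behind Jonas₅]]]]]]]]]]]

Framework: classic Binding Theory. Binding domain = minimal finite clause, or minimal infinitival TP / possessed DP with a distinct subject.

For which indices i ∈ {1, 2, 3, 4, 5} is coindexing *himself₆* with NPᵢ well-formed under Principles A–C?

*himself* is an anaphor, so Principle A applies: it must be bound in its binding domain.
Binding domain of *himself₆*: the embedded TP, whose subject is Mateo₄.
*Bruno₁* c-commands the anaphor but is outside its binding domain → cannot satisfy Principle A.
*Hamid₂* c-commands the anaphor but is outside its binding domain → cannot satisfy Principle A.
*Rohan₃* c-commands the anaphor but is outside its binding domain → cannot satisfy Principle A.
*Mateo₄* c-commands the anaphor within its binding domain → licit binder.
*Jonas₅* does not c-command the anaphor → cannot bind it.

{4}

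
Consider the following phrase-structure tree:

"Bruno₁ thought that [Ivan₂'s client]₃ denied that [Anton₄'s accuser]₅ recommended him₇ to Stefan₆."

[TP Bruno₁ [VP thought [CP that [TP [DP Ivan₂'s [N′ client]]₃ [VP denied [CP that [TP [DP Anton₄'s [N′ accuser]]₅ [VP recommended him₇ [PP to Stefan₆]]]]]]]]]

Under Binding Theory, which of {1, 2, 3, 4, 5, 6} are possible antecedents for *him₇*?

*him* is a pronoun, so Principle B applies: it must be free in its binding domain.
Binding domain of *him₇*: the embedded TP, whose subject is [Anton₄'s accuser]₅.
*Bruno₁* c-commands the pronoun but from outside its binding domain, and is not c-commanded by it → coindexation permitted.
*Ivan₂* and the pronoun do not c-command one another → neither Principle B nor Principle C is at stake; coindexation permitted.
*[Ivan₂'s client]₃* c-commands the pronoun but from outside its binding domain, and is not c-commanded by it → coindexation permitted.
*Anton₄* and the pronoun do not c-command one another → neither Principle B nor Principle C is at stake; coindexation permitted.
*[Anton₄'s accuser]₅* c-commands the pronoun within its binding domain → coindexation would violate Principle B.
*Stefan₆*: the pronoun c-commands this R-expression → coindexation would violate Principle C on *Stefan₆*.

{1, 2, 3, 4}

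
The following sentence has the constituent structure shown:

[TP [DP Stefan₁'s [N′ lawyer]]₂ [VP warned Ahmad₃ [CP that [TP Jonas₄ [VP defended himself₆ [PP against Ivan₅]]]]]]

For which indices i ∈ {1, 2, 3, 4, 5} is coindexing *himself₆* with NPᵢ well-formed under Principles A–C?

{4}

*himself* is an anaphor, so Principle A applies: it must be bound in its binding domain.
Binding domain of *himself₆*: the embedded TP, whose subject is Jonas₄.
*Stefan₁* does not c-command the anaphor → cannot bind it.
*[Stefan₁'s lawyer]₂* c-commands the anaphor but is outside its binding domain → cannot satisfy Principle A.
*Ahmad₃* c-commands the anaphor but is outside its binding domain → cannot satisfy Principle A.
*Jonas₄* c-commands the anaphor within its binding domain → licit binder.
*Ivan₅* does not c-command the anaphor → cannot bind it.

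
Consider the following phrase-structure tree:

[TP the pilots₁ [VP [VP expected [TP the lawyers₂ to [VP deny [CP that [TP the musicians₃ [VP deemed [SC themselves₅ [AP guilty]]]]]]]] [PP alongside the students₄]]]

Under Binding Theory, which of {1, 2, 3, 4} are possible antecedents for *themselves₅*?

*themselves* is an anaphor, so Principle A applies: it must be bound in its binding domain.
Binding domain of *themselves₅*: the embedded TP, whose subject is the musicians₃.
*the pilots₁* c-commands the anaphor but is outside its binding domain → cannot satisfy Principle A.
*the lawyers₂* c-commands the anaphor but is outside its binding domain → cannot satisfy Principle A.
*the musicians₃* c-commands the anaphor within its binding domain → licit binder.
*the students₄* does not c-command the anaphor → cannot bind it.

{3}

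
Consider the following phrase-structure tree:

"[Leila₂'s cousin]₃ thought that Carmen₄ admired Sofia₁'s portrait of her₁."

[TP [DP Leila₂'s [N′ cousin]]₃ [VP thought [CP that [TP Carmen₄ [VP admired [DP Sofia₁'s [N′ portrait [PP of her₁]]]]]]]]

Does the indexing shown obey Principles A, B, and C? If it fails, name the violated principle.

The two coindexed NPs are *Sofia₁* and *her₁*.
*her₁* is a pronoun. Its binding domain is the possessed DP, whose subject is Sofia₁.
*Sofia₁* c-commands it within that domain and carries the same index.
The pronoun is locally bound → Principle B violation.

Principle B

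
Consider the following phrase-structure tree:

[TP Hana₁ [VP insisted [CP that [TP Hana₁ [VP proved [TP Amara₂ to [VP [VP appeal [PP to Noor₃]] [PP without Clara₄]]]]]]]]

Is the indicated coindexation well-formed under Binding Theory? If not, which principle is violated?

The two coindexed NPs are *Hana₁* (the higher occurrence) and *Hana₁* (the lower occurrence).
*Hana₁* (the lower occurrence) is an R-expression. Principle C requires it to be free everywhere.
*Hana₁* (the higher occurrence) c-commands it and carries the same index.
The R-expression is bound → Principle C violation.

Principle C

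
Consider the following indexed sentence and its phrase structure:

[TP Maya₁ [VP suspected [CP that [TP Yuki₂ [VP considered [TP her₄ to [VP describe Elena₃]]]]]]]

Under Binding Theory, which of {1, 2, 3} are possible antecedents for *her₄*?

{1}

*her* is a pronoun, so Principle B applies: it must be free in its binding domain.
Binding domain of *her₄*: the embedded TP, whose subject is Yuki₂.
*Maya₁* c-commands the pronoun but from outside its binding domain, and is not c-commanded by it → coindexation permitted.
*Yuki₂* c-commands the pronoun within its binding domain → coindexation would violate Principle B.
*Elena₃*: the pronoun c-commands this R-expression → coindexation would violate Principle C on *Elena₃*.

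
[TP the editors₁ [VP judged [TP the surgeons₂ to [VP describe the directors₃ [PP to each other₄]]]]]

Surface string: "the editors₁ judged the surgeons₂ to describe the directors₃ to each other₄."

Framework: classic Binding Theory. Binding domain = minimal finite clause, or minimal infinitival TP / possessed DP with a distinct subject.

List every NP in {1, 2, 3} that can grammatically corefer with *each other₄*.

*each other* is an anaphor, so Principle A applies: it must be bound in its binding domain.
Binding domain of *each other₄*: the embedded TP, whose subject is the surgeons₂.
*the editors₁* c-commands the anaphor but is outside its binding domain → cannot satisfy Principle A.
*the surgeons₂* c-commands the anaphor within its binding domain → licit binder.
*the directors₃* c-commands the anaphor within its binding domain → licit binder.

{2, 3}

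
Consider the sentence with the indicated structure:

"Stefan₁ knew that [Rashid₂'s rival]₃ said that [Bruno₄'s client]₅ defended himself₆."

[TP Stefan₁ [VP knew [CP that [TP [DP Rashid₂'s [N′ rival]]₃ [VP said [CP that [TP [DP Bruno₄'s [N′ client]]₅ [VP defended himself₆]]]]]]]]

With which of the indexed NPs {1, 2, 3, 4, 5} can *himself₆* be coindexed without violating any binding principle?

*himself* is an anaphor, so Principle A applies: it must be bound in its binding domain.
Binding domain of *himself₆*: the embedded TP, whose subject is [Bruno₄'s client]₅.
*Stefan₁* c-commands the anaphor but is outside its binding domain → cannot satisfy Principle A.
*Rashid₂* does not c-command the anaphor → cannot bind it.
*[Rashid₂'s rival]₃* c-commands the anaphor but is outside its binding domain → cannot satisfy Principle A.
*Bruno₄* does not c-command the anaphor → cannot bind it.
*[Bruno₄'s client]₅* c-commands the anaphor within its binding domain → licit binder.

{5}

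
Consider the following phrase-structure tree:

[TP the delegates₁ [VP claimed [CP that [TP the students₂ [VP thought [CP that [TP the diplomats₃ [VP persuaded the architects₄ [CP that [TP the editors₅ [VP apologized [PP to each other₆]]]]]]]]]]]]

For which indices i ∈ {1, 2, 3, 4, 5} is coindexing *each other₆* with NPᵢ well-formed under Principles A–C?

*each other* is an anaphor, so Principle A applies: it must be bound in its binding domain.
Binding domain of *each other₆*: the embedded TP, whose subject is the editors₅.
*the delegates₁* c-commands the anaphor but is outside its binding domain → cannot satisfy Principle A.
*the students₂* c-commands the anaphor but is outside its binding domain → cannot satisfy Principle A.
*the diplomats₃* c-commands the anaphor but is outside its binding domain → cannot satisfy Principle A.
*the architects₄* c-commands the anaphor but is outside its binding domain → cannot satisfy Principle A.
*the editors₅* c-commands the anaphor within its binding domain → licit binder.

{5}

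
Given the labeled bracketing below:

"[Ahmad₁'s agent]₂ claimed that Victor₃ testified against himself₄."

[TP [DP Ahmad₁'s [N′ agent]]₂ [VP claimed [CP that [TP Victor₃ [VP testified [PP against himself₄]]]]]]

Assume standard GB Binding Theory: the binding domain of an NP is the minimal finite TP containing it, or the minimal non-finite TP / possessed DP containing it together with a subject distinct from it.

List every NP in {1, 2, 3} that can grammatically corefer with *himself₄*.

*himself* is an anaphor, so Principle A applies: it must be bound in its binding domain.
Binding domain of *himself₄*: the embedded TP, whose subject is Victor₃.
*Ahmad₁* does not c-command the anaphor → cannot bind it.
*[Ahmad₁'s agent]₂* c-commands the anaphor but is outside its binding domain → cannot satisfy Principle A.
*Victor₃* c-commands the anaphor within its binding domain → licit binder.

{3}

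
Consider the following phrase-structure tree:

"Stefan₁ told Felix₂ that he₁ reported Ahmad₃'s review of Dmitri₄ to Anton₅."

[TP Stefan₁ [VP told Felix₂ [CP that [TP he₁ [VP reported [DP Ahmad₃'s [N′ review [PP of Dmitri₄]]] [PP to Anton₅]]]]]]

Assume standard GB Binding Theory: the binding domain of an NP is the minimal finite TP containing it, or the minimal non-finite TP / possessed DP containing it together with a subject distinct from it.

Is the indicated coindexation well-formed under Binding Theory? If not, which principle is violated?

grammatical

The two coindexed NPs are *Stefan₁* and *he₁*.
*he₁* is a pronoun; nothing c-commands it within its binding domain (the embedded TP.), so Principle B holds trivially.
*Stefan₁* is an R-expression; *he₁* does not c-command it, and no other NP shares its index, so Principle C is satisfied.
All principles are respected.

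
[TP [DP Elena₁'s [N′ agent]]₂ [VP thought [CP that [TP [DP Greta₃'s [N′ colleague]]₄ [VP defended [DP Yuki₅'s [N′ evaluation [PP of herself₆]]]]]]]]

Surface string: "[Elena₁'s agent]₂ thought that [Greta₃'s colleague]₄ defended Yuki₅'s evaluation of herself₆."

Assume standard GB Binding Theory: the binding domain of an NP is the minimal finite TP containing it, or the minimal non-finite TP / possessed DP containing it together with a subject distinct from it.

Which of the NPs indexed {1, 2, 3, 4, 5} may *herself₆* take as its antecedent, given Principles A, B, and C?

*herself* is an anaphor, so Principle A applies: it must be bound in its binding domain.
Binding domain of *herself₆*: the possessed DP, whose subject is Yuki₅.
*Elena₁* does not c-command the anaphor → cannot bind it.
*[Elena₁'s agent]₂* c-commands the anaphor but is outside its binding domain → cannot satisfy Principle A.
*Greta₃* does not c-command the anaphor → cannot bind it.
*[Greta₃'s colleague]₄* c-commands the anaphor but is outside its binding domain → cannot satisfy Principle A.
*Yuki₅* c-commands the anaphor within its binding domain → licit binder.

{5}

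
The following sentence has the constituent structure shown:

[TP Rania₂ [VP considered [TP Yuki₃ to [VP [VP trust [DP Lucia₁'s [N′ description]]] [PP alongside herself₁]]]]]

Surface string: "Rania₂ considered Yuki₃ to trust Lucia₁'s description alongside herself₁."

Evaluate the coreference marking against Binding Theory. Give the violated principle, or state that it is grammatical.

Principle A

The two coindexed NPs are *Lucia₁* and *herself₁*.
*herself₁* is an anaphor. Principle A requires it to be bound within its binding domain — the embedded TP, whose subject is Yuki₃.
Within that domain it is c-commanded by *Yuki₃*, which does not share its index.
*Lucia₁* does not c-command the anaphor at all.
The anaphor is unbound in its domain → Principle A violation.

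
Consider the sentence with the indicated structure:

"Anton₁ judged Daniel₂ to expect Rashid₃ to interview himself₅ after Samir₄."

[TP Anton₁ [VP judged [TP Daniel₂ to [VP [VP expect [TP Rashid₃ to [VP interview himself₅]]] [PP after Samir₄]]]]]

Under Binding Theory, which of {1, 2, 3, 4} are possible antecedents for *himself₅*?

{3}

*himself* is an anaphor, so Principle A applies: it must be bound in its binding domain.
Binding domain of *himself₅*: the embedded TP, whose subject is Rashid₃.
*Anton₁* c-commands the anaphor but is outside its binding domain → cannot satisfy Principle A.
*Daniel₂* c-commands the anaphor but is outside its binding domain → cannot satisfy Principle A.
*Rashid₃* c-commands the anaphor within its binding domain → licit binder.
*Samir₄* does not c-command the anaphor → cannot bind it.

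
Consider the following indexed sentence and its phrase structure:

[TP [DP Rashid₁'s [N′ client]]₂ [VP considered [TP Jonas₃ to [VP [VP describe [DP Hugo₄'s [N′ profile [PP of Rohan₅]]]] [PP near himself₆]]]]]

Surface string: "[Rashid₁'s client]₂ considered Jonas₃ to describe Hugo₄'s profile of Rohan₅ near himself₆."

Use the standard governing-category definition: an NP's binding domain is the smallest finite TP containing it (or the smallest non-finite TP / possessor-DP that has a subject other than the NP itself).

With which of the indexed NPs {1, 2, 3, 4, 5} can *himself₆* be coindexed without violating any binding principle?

{3}

*himself* is an anaphor, so Principle A applies: it must be bound in its binding domain.
Binding domain of *himself₆*: the embedded TP, whose subject is Jonas₃.
*Rashid₁* does not c-command the anaphor → cannot bind it.
*[Rashid₁'s client]₂* c-commands the anaphor but is outside its binding domain → cannot satisfy Principle A.
*Jonas₃* c-commands the anaphor within its binding domain → licit binder.
*Hugo₄* does not c-command the anaphor → cannot bind it.
*Rohan₅* does not c-command the anaphor → cannot bind it.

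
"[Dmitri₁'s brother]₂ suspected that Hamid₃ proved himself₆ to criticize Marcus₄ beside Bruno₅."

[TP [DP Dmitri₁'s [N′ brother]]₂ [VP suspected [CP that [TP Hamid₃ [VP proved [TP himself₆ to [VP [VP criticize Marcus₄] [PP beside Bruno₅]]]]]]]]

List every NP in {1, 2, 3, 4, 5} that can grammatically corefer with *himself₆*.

{3}

*himself* is an anaphor, so Principle A applies: it must be bound in its binding domain.
Binding domain of *himself₆*: the embedded TP, whose subject is Hamid₃.
*Dmitri₁* does not c-command the anaphor → cannot bind it.
*[Dmitri₁'s brother]₂* c-commands the anaphor but is outside its binding domain → cannot satisfy Principle A.
*Hamid₃* c-commands the anaphor within its binding domain → licit binder.
*Marcus₄* does not c-command the anaphor → cannot bind it.
*Bruno₅* does not c-command the anaphor → cannot bind it.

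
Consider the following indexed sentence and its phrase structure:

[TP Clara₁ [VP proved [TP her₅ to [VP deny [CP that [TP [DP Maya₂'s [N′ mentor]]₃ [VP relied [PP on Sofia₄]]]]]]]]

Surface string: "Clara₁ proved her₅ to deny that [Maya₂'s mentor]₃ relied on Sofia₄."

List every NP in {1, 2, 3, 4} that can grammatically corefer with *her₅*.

none

*her* is a pronoun, so Principle B applies: it must be free in its binding domain.
Binding domain of *her₅*: the matrix TP, whose subject is Clara₁.
*Clara₁* c-commands the pronoun within its binding domain → coindexation would violate Principle B.
*Maya₂*: the pronoun c-commands this R-expression → coindexation would violate Principle C on *Maya₂*.
*[Maya₂'s mentor]₃*: the pronoun c-commands this R-expression → coindexation would violate Principle C on *[Maya₂'s mentor]₃*.
*Sofia₄*: the pronoun c-commands this R-expression → coindexation would violate Principle C on *Sofia₄*.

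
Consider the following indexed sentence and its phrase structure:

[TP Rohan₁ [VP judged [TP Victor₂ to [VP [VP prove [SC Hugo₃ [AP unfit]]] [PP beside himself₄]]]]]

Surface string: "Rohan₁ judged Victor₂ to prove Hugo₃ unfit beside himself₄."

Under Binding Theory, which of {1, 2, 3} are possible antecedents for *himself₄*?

{2}

*himself* is an anaphor, so Principle A applies: it must be bound in its binding domain.
Binding domain of *himself₄*: the embedded TP, whose subject is Victor₂.
*Rohan₁* c-commands the anaphor but is outside its binding domain → cannot satisfy Principle A.
*Victor₂* c-commands the anaphor within its binding domain → licit binder.
*Hugo₃* does not c-command the anaphor → cannot bind it.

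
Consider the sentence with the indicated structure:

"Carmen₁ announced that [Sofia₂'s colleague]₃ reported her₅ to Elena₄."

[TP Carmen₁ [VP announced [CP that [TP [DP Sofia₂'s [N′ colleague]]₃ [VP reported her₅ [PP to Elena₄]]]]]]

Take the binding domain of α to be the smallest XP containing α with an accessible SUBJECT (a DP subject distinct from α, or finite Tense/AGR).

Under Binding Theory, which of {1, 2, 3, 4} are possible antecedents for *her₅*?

*her* is a pronoun, so Principle B applies: it must be free in its binding domain.
Binding domain of *her₅*: the embedded TP, whose subject is [Sofia₂'s colleague]₃.
*Carmen₁* c-commands the pronoun but from outside its binding domain, and is not c-commanded by it → coindexation permitted.
*Sofia₂* and the pronoun do not c-command one another → neither Principle B nor Principle C is at stake; coindexation permitted.
*[Sofia₂'s colleague]₃* c-commands the pronoun within its binding domain → coindexation would violate Principle B.
*Elena₄*: the pronoun c-commands this R-expression → coindexation would violate Principle C on *Elena₄*.

{1, 2}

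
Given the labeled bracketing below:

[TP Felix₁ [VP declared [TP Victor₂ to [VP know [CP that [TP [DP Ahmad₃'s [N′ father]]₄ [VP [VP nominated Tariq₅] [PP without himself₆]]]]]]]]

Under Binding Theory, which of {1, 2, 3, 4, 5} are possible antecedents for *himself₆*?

{4}

*himself* is an anaphor, so Principle A applies: it must be bound in its binding domain.
Binding domain of *himself₆*: the embedded TP, whose subject is [Ahmad₃'s father]₄.
*Felix₁* c-commands the anaphor but is outside its binding domain → cannot satisfy Principle A.
*Victor₂* c-commands the anaphor but is outside its binding domain → cannot satisfy Principle A.
*Ahmad₃* does not c-command the anaphor → cannot bind it.
*[Ahmad₃'s father]₄* c-commands the anaphor within its binding domain → licit binder.
*Tariq₅* does not c-command the anaphor → cannot bind it.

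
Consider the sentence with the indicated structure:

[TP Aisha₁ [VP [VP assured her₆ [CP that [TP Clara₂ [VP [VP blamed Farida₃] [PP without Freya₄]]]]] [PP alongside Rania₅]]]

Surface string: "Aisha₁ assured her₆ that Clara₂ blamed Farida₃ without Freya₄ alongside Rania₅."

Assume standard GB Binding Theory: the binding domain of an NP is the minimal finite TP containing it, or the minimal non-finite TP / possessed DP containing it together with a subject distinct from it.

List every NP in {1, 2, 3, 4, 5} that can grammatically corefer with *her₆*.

*her* is a pronoun, so Principle B applies: it must be free in its binding domain.
Binding domain of *her₆*: the matrix TP, whose subject is Aisha₁.
*Aisha₁* c-commands the pronoun within its binding domain → coindexation would violate Principle B.
*Clara₂*: the pronoun c-commands this R-expression → coindexation would violate Principle C on *Clara₂*.
*Farida₃*: the pronoun c-commands this R-expression → coindexation would violate Principle C on *Farida₃*.
*Freya₄*: the pronoun c-commands this R-expression → coindexation would violate Principle C on *Freya₄*.
*Rania₅* and the pronoun do not c-command one another → neither Principle B nor Principle C is at stake; coindexation permitted.

{5}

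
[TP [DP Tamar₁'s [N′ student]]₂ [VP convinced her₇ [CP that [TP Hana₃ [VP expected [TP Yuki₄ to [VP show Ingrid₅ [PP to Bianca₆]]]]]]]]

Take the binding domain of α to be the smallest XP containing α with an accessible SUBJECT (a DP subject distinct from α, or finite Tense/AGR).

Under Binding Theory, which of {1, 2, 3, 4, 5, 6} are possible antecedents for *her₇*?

*her* is a pronoun, so Principle B applies: it must be free in its binding domain.
Binding domain of *her₇*: the matrix TP, whose subject is [Tamar₁'s student]₂.
*Tamar₁* and the pronoun do not c-command one another → neither Principle B nor Principle C is at stake; coindexation permitted.
*[Tamar₁'s student]₂* c-commands the pronoun within its binding domain → coindexation would violate Principle B.
*Hana₃*: the pronoun c-commands this R-expression → coindexation would violate Principle C on *Hana₃*.
*Yuki₄*: the pronoun c-commands this R-expression → coindexation would violate Principle C on *Yuki₄*.
*Ingrid₅*: the pronoun c-commands this R-expression → coindexation would violate Principle C on *Ingrid₅*.
*Bianca₆*: the pronoun c-commands this R-expression → coindexation would violate Principle C on *Bianca₆*.

{1}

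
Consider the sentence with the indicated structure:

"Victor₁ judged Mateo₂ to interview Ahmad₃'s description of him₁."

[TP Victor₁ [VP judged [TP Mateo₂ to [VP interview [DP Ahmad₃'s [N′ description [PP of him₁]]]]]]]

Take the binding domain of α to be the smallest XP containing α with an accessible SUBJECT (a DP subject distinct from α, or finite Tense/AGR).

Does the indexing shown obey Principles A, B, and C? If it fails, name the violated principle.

grammatical

The two coindexed NPs are *Victor₁* and *him₁*.
*him₁* is a pronoun; its binding domain is the possessed DP, whose subject is Ahmad₃. Within that domain it is c-commanded only by *Ahmad₃*, which carries a different index — the pronoun is free locally, so Principle B holds.
*Victor₁* is an R-expression; *him₁* does not c-command it, and no other NP shares its index, so Principle C is satisfied.
All principles are respected.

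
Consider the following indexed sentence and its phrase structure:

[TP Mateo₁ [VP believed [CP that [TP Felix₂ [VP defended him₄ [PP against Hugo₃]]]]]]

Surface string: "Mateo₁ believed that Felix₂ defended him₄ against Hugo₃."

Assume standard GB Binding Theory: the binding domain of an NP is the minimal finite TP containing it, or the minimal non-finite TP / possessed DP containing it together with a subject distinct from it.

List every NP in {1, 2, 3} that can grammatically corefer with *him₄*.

*him* is a pronoun, so Principle B applies: it must be free in its binding domain.
Binding domain of *him₄*: the embedded TP, whose subject is Felix₂.
*Mateo₁* c-commands the pronoun but from outside its binding domain, and is not c-commanded by it → coindexation permitted.
*Felix₂* c-commands the pronoun within its binding domain → coindexation would violate Principle B.
*Hugo₃*: the pronoun c-commands this R-expression → coindexation would violate Principle C on *Hugo₃*.

{1}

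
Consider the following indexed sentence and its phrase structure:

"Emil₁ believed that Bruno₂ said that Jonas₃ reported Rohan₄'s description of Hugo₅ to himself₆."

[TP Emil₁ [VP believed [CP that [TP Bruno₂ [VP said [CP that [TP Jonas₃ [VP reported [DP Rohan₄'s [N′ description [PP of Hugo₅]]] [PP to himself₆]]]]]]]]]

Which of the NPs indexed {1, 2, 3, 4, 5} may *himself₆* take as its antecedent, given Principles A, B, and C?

{3}

*himself* is an anaphor, so Principle A applies: it must be bound in its binding domain.
Binding domain of *himself₆*: the embedded TP, whose subject is Jonas₃.
*Emil₁* c-commands the anaphor but is outside its binding domain → cannot satisfy Principle A.
*Bruno₂* c-commands the anaphor but is outside its binding domain → cannot satisfy Principle A.
*Jonas₃* c-commands the anaphor within its binding domain → licit binder.
*Rohan₄* does not c-command the anaphor → cannot bind it.
*Hugo₅* does not c-command the anaphor → cannot bind it.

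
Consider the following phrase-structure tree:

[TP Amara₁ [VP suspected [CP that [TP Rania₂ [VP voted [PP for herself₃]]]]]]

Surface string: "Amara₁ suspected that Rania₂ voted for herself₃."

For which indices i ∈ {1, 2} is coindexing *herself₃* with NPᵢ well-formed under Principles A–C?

*herself* is an anaphor, so Principle A applies: it must be bound in its binding domain.
Binding domain of *herself₃*: the embedded TP, whose subject is Rania₂.
*Amara₁* c-commands the anaphor but is outside its binding domain → cannot satisfy Principle A.
*Rania₂* c-commands the anaphor within its binding domain → licit binder.

{2}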